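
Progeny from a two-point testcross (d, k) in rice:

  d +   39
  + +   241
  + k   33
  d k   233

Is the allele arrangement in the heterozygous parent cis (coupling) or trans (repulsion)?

The two most frequent classes are + + (241) and d k (233); these are the parental (non-recombinant) types.
So the F1 carried + + on one chromosome and d k on the other — the recessive alleles are on the same chromosome (cis / coupling).

cis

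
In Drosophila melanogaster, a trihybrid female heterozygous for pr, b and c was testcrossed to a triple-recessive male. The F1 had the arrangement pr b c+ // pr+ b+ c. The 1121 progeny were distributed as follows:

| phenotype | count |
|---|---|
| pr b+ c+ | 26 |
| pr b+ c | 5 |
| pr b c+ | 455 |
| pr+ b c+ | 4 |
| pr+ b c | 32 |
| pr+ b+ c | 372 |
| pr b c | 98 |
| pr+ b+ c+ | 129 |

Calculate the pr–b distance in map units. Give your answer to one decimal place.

6.0 map units

The two rarest classes, pr+ b c+ and pr b+ c, are the double crossovers. Comparing them with the parentals, only the pr allele has switched, so pr is the middle locus and the order is b – pr – c.
Crossovers in the b–pr interval produce the single-crossover classes pr b+ c+ and pr+ b c (26 + 32 = 58) plus the double crossovers (9).
RF(b–pr) = (58 + 9) / 1121 = 67/1121 = 0.0598 → 6.0 map units.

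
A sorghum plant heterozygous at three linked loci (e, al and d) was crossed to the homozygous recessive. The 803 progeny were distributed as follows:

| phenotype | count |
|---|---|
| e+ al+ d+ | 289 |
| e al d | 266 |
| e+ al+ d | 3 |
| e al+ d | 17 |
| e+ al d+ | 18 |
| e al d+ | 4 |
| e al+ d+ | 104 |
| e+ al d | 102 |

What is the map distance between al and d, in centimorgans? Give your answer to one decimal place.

The two most frequent reciprocal classes, e al d and e+ al+ d+, are the parental types, so the F1 was e al d / e+ al+ d+.
The two rarest classes, e al d+ and e+ al+ d, are the double crossovers. Comparing them with the parentals, only the d allele has switched, so d is the middle locus and the order is al – d – e.
Crossovers in the al–d interval produce the single-crossover classes e al+ d and e+ al d+ (17 + 18 = 35) plus the double crossovers (7).
RF(al–d) = (35 + 7) / 803 = 42/803 = 0.0523 → 5.2 centimorgans.

5.2 centimorgans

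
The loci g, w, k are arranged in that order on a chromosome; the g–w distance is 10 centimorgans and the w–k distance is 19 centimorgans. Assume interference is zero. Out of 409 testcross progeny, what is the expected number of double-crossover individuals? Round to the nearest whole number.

8

Map distances give recombination frequencies of 0.100 and 0.190 for the two intervals.
With no interference, expected double-crossover frequency = 0.100 × 0.190 = 0.01900.
Expected number = 0.01900 × 409 = 7.77 ≈ 8.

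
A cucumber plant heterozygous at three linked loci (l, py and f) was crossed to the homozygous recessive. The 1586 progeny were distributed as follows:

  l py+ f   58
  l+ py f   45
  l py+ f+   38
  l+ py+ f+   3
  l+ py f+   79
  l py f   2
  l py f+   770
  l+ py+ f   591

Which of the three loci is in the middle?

f

The two most frequent reciprocal classes, l+ py+ f and l py f+, are the parental types, so the F1 was l+ py+ f / l py f+.
The two rarest classes, l+ py+ f+ and l py f, are the double crossovers. Comparing them with the parentals, only the f allele has switched, so f is the middle locus and the order is py – f – l.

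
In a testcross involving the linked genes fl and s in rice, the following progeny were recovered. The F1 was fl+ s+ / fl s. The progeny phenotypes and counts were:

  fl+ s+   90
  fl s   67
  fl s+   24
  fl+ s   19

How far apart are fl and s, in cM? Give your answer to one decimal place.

21.5 cM

The recombinant classes are fl+ s and fl s+: 19 + 24 = 43.
Recombination frequency = 43/200 = 0.2150 ≈ 21.5%, i.e. 21.5 cM.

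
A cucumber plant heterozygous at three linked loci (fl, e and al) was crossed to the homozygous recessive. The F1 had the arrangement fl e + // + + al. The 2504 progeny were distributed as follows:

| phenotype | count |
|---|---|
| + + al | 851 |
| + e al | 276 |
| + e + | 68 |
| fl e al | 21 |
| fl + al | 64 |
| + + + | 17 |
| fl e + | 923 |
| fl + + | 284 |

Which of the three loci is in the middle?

The two rarest classes, fl e al and + + +, are the double crossovers. Comparing them with the parentals, only the al allele has switched, so al is the middle locus and the order is fl – al – e.

al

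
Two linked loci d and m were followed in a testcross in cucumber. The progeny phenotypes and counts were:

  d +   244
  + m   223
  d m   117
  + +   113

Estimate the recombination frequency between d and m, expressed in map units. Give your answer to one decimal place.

33.0 map units

The two most frequent classes, + m (223) and d + (244), are the parental types, so the F1 was + m / d +.
The recombinant classes are + + and d m: 113 + 117 = 230.
Recombination frequency = 230/697 = 0.3300 ≈ 33.0%, i.e. 33.0 map units.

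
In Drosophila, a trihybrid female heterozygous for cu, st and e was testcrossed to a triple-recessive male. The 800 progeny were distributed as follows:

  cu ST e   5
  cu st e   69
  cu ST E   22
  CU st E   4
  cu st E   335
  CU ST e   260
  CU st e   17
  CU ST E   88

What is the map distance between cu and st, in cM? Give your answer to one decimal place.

6.0 cM

The two most frequent reciprocal classes, CU ST e and cu st E, are the parental types, so the F1 was CU ST e / cu st E.
The two rarest classes, cu ST e and CU st E, are the double crossovers. Comparing them with the parentals, only the cu allele has switched, so cu is the middle locus and the order is e – cu – st.
Crossovers in the cu–st interval produce the single-crossover classes CU st e and cu ST E (17 + 22 = 39) plus the double crossovers (9).
RF(cu–st) = (39 + 9) / 800 = 48/800 = 0.0600 → 6.0 cM.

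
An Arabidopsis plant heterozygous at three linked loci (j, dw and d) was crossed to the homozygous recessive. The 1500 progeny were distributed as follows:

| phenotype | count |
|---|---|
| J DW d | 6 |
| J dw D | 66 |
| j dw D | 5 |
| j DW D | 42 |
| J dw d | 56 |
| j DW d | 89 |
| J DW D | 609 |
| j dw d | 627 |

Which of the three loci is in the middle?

d

The two most frequent reciprocal classes, J DW D and j dw d, are the parental types, so the F1 was J DW D / j dw d.
The two rarest classes, J DW d and j dw D, are the double crossovers. Comparing them with the parentals, only the d allele has switched, so d is the middle locus and the order is dw – d – j.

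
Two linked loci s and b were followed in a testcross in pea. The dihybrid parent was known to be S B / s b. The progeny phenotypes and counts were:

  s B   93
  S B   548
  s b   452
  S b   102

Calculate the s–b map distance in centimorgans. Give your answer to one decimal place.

16.3 centimorgans

The recombinant classes are S b and s B: 102 + 93 = 195.
Recombination frequency = 195/1195 = 0.1632 ≈ 16.3%, i.e. 16.3 centimorgans.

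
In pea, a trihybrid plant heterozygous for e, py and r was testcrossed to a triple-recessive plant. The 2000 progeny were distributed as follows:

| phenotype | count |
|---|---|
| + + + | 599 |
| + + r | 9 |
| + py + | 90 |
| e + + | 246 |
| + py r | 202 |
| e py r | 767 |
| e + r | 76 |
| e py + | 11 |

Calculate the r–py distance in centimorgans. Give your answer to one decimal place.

9.3 centimorgans

The two most frequent reciprocal classes, e py r and + + +, are the parental types, so the F1 was e py r / + + +.
The two rarest classes, e py + and + + r, are the double crossovers. Comparing them with the parentals, only the r allele has switched, so r is the middle locus and the order is py – r – e.
Crossovers in the py–r interval produce the single-crossover classes e + r and + py + (76 + 90 = 166) plus the double crossovers (20).
RF(py–r) = (166 + 20) / 2000 = 186/2000 = 0.0930 → 9.3 centimorgans.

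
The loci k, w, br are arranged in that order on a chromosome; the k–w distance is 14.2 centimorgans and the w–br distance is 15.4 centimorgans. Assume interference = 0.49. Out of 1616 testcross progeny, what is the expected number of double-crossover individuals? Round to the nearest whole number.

Map distances give recombination frequencies of 0.142 and 0.154 for the two intervals.
With interference 0.49 (so coincidence = 0.51), expected double-crossover frequency = 0.142 × 0.154 × 0.51 = 0.01115.
Expected number = 0.01115 × 1616 = 18.02 ≈ 18.

18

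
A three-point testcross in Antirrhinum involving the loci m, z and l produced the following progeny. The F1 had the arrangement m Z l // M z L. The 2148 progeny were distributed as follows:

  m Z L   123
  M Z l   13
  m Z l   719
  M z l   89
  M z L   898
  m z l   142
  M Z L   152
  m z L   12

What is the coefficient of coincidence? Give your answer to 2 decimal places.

0.71

The two rarest classes, M Z l and m z L, are the double crossovers. Comparing them with the parentals, only the m allele has switched, so m is the middle locus and the order is l – m – z.
l–m: (212 + 25)/2148 = 0.1103; m–z: (294 + 25)/2148 = 0.1485.
Expected DCO frequency = 0.1103 × 0.1485 ≈ 0.01638; observed = 25/2148 ≈ 0.01164.
Coefficient of coincidence = 0.01164/0.01638 ≈ 0.71.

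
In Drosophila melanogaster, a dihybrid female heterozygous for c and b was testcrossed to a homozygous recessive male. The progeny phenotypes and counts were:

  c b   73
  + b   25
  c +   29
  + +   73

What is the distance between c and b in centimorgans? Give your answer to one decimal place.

27.0 centimorgans

The two most frequent classes, + + (73) and c b (73), are the parental types, so the F1 was + + / c b.
The recombinant classes are + b and c +: 25 + 29 = 54.
Recombination frequency = 54/200 = 0.2700 ≈ 27.0%, i.e. 27.0 centimorgans.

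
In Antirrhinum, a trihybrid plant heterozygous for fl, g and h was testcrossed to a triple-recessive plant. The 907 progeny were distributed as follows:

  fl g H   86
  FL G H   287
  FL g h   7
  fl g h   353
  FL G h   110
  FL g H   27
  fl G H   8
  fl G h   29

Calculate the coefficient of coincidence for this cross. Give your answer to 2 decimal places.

The two most frequent reciprocal classes, fl g h and FL G H, are the parental types, so the F1 was fl g h / FL G H.
The two rarest classes, FL g h and fl G H, are the double crossovers. Comparing them with the parentals, only the fl allele has switched, so fl is the middle locus and the order is g – fl – h.
g–fl: (56 + 15)/907 = 0.0783; fl–h: (196 + 15)/907 = 0.2326.
Expected DCO frequency = 0.0783 × 0.2326 ≈ 0.01821; observed = 15/907 ≈ 0.01654.
Coefficient of coincidence = 0.01654/0.01821 ≈ 0.91.

0.91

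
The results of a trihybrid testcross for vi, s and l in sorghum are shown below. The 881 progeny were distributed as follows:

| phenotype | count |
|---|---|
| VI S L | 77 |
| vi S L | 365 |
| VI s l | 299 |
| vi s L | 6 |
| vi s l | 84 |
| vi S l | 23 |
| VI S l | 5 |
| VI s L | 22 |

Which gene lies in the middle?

s

The two most frequent reciprocal classes, VI s l and vi S L, are the parental types, so the F1 was VI s l / vi S L.
The two rarest classes, VI S l and vi s L, are the double crossovers. Comparing them with the parentals, only the s allele has switched, so s is the middle locus and the order is vi – s – l.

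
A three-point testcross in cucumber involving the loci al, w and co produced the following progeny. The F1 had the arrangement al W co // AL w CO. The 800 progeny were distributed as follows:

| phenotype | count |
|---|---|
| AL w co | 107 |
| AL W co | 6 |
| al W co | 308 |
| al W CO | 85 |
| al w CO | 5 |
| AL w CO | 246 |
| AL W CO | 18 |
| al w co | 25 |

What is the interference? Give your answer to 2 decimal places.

0.20

The two rarest classes, AL W co and al w CO, are the double crossovers. Comparing them with the parentals, only the al allele has switched, so al is the middle locus and the order is w – al – co.
w–al: (43 + 11)/800 = 0.0675; al–co: (192 + 11)/800 = 0.2537.
Expected DCO frequency = 0.0675 × 0.2537 ≈ 0.01712; observed = 11/800 ≈ 0.01375.
Coefficient of coincidence = 0.01375/0.01712 ≈ 0.80; interference = 1 − 0.80 = 0.20.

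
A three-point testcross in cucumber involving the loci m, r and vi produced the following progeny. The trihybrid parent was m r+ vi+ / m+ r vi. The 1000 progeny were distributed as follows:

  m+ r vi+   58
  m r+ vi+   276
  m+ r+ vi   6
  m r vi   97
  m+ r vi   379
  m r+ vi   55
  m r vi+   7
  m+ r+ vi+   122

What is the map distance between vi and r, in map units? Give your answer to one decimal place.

The two rarest classes, m r vi+ and m+ r+ vi, are the double crossovers. Comparing them with the parentals, only the r allele has switched, so r is the middle locus and the order is m – r – vi.
Crossovers in the r–vi interval produce the single-crossover classes m r+ vi and m+ r vi+ (55 + 58 = 113) plus the double crossovers (13).
RF(r–vi) = (113 + 13) / 1000 = 126/1000 = 0.1260 → 12.6 map units.

12.6 map units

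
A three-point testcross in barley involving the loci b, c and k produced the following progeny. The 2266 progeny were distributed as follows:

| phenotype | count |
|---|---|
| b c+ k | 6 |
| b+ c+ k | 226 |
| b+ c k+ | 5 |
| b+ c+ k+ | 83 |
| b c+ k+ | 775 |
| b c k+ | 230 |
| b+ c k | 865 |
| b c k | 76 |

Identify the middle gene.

k

The two most frequent reciprocal classes, b+ c k and b c+ k+, are the parental types, so the F1 was b+ c k / b c+ k+.
The two rarest classes, b+ c k+ and b c+ k, are the double crossovers. Comparing them with the parentals, only the k allele has switched, so k is the middle locus and the order is b – k – c.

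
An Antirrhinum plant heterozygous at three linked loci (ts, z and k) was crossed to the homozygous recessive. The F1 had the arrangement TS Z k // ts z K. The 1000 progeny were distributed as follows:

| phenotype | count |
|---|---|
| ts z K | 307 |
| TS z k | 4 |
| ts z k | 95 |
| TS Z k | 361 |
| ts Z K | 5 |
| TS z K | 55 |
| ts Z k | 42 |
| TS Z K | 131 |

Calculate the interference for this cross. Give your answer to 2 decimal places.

0.64

The two rarest classes, TS z k and ts Z K, are the double crossovers. Comparing them with the parentals, only the z allele has switched, so z is the middle locus and the order is ts – z – k.
ts–z: (97 + 9)/1000 = 0.1060; z–k: (226 + 9)/1000 = 0.2350.
Expected DCO frequency = 0.1060 × 0.2350 ≈ 0.02491; observed = 9/1000 ≈ 0.00900.
Coefficient of coincidence = 0.00900/0.02491 ≈ 0.36; interference = 1 − 0.36 = 0.64.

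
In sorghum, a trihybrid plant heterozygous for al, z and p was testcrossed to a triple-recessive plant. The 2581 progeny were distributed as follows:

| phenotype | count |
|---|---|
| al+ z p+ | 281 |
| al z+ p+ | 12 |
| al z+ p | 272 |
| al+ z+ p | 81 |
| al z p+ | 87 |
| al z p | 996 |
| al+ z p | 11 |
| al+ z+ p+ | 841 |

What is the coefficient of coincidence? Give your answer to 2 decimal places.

0.54

The two most frequent reciprocal classes, al+ z+ p+ and al z p, are the parental types, so the F1 was al+ z+ p+ / al z p.
The two rarest classes, al z+ p+ and al+ z p, are the double crossovers. Comparing them with the parentals, only the al allele has switched, so al is the middle locus and the order is p – al – z.
p–al: (168 + 23)/2581 = 0.0740; al–z: (553 + 23)/2581 = 0.2232.
Expected DCO frequency = 0.0740 × 0.2232 ≈ 0.01652; observed = 23/2581 ≈ 0.00891.
Coefficient of coincidence = 0.00891/0.01652 ≈ 0.54.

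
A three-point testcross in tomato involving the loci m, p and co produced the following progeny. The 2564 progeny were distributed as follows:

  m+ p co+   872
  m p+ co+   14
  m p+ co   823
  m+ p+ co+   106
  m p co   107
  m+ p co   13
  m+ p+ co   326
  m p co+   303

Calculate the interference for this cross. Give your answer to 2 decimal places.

The two most frequent reciprocal classes, m p+ co and m+ p co+, are the parental types, so the F1 was m p+ co / m+ p co+.
The two rarest classes, m p+ co+ and m+ p co, are the double crossovers. Comparing them with the parentals, only the co allele has switched, so co is the middle locus and the order is p – co – m.
p–co: (213 + 27)/2564 = 0.0936; co–m: (629 + 27)/2564 = 0.2559.
Expected DCO frequency = 0.0936 × 0.2559 ≈ 0.02395; observed = 27/2564 ≈ 0.01053.
Coefficient of coincidence = 0.01053/0.02395 ≈ 0.44; interference = 1 − 0.44 = 0.56.

0.56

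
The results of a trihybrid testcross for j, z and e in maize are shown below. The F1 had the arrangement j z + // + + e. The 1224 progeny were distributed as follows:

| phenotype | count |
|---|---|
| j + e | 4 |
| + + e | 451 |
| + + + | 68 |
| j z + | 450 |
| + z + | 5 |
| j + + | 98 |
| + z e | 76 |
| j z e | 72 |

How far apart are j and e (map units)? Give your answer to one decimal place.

12.2 map units

The two rarest classes, + z + and j + e, are the double crossovers. Comparing them with the parentals, only the j allele has switched, so j is the middle locus and the order is e – j – z.
Crossovers in the e–j interval produce the single-crossover classes j z e and + + + (72 + 68 = 140) plus the double crossovers (9).
RF(e–j) = (140 + 9) / 1224 = 149/1224 = 0.1217 → 12.2 map units.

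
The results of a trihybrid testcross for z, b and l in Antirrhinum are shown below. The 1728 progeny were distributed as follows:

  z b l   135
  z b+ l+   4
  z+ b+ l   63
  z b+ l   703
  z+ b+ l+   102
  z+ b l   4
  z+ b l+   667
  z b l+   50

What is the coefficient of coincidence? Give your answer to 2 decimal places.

0.47

The two most frequent reciprocal classes, z+ b l+ and z b+ l, are the parental types, so the F1 was z+ b l+ / z b+ l.
The two rarest classes, z+ b l and z b+ l+, are the double crossovers. Comparing them with the parentals, only the l allele has switched, so l is the middle locus and the order is z – l – b.
z–l: (113 + 8)/1728 = 0.0700; l–b: (237 + 8)/1728 = 0.1418.
Expected DCO frequency = 0.0700 × 0.1418 ≈ 0.00993; observed = 8/1728 ≈ 0.00463.
Coefficient of coincidence = 0.00463/0.00993 ≈ 0.47.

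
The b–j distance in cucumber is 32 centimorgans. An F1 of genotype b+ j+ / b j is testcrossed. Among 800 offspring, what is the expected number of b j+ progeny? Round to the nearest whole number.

A map distance of 32 centimorgans corresponds to a recombination frequency of 0.320.
The F1 is b+ j+ / b j, so b j+ is a recombinant gamete class with expected frequency r/2 = 0.320/2 = 0.1600.
Expected number = 0.1600 × 800 = 128.00 ≈ 128.

128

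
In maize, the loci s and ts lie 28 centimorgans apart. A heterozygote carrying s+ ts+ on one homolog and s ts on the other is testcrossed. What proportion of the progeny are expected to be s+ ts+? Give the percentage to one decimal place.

A map distance of 28 centimorgans corresponds to a recombination frequency of 0.280.
The F1 is s+ ts+ / s ts, so s+ ts+ is a parental gamete class with expected frequency (1 − r)/2 = 0.720/2 = 0.3600.
That is 0.3600 = 36.0% of the progeny.

36.0%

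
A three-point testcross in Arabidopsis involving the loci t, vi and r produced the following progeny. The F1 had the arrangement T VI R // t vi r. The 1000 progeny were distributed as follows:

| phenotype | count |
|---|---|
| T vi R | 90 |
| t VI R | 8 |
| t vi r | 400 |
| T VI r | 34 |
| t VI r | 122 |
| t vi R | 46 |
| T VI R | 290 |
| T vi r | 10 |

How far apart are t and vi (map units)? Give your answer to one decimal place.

The two rarest classes, t VI R and T vi r, are the double crossovers. Comparing them with the parentals, only the t allele has switched, so t is the middle locus and the order is vi – t – r.
Crossovers in the vi–t interval produce the single-crossover classes T vi R and t VI r (90 + 122 = 212) plus the double crossovers (18).
RF(vi–t) = (212 + 18) / 1000 = 230/1000 = 0.2300 → 23.0 map units.

23.0 map units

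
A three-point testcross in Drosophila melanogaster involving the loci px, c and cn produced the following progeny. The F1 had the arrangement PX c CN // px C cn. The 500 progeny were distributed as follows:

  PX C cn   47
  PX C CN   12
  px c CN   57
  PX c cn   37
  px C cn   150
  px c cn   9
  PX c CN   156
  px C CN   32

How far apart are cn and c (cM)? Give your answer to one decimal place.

The two rarest classes, PX C CN and px c cn, are the double crossovers. Comparing them with the parentals, only the c allele has switched, so c is the middle locus and the order is cn – c – px.
Crossovers in the cn–c interval produce the single-crossover classes PX c cn and px C CN (37 + 32 = 69) plus the double crossovers (21).
RF(cn–c) = (69 + 21) / 500 = 90/500 = 0.1800 → 18.0 cM.

18.0 cM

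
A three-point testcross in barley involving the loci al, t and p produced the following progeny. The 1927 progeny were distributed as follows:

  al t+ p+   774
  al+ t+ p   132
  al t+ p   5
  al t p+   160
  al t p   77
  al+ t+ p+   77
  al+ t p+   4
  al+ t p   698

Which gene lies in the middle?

p

The two most frequent reciprocal classes, al+ t p and al t+ p+, are the parental types, so the F1 was al+ t p / al t+ p+.
The two rarest classes, al+ t p+ and al t+ p, are the double crossovers. Comparing them with the parentals, only the p allele has switched, so p is the middle locus and the order is al – p – t.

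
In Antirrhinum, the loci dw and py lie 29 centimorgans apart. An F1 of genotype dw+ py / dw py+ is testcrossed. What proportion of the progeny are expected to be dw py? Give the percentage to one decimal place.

14.5%

A map distance of 29 centimorgans corresponds to a recombination frequency of 0.290.
The F1 is dw+ py / dw py+, so dw py is a recombinant gamete class with expected frequency r/2 = 0.290/2 = 0.1450.
That is 0.1450 = 14.5% of the progeny.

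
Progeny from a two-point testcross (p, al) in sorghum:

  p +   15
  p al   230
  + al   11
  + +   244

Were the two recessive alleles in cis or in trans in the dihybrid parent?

cis

The two most frequent classes are + + (244) and p al (230); these are the parental (non-recombinant) types.
So the F1 carried + + on one chromosome and p al on the other — the recessive alleles are on the same chromosome (cis / coupling).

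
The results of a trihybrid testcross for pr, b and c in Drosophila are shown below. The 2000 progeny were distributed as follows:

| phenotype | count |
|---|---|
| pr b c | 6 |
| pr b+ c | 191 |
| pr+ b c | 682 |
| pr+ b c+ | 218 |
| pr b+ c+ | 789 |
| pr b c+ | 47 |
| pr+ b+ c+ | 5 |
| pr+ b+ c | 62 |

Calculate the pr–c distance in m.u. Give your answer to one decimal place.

The two most frequent reciprocal classes, pr b+ c+ and pr+ b c, are the parental types, so the F1 was pr b+ c+ / pr+ b c.
The two rarest classes, pr+ b+ c+ and pr b c, are the double crossovers. Comparing them with the parentals, only the pr allele has switched, so pr is the middle locus and the order is c – pr – b.
Crossovers in the c–pr interval produce the single-crossover classes pr b+ c and pr+ b c+ (191 + 218 = 409) plus the double crossovers (11).
RF(c–pr) = (409 + 11) / 2000 = 420/2000 = 0.2100 → 21.0 m.u.

21.0 m.u.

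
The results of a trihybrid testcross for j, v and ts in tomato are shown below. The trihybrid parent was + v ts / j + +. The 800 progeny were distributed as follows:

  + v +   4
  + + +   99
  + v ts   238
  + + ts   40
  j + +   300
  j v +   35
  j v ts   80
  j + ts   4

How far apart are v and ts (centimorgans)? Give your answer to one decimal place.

10.4 centimorgans

The two rarest classes, + v + and j + ts, are the double crossovers. Comparing them with the parentals, only the ts allele has switched, so ts is the middle locus and the order is v – ts – j.
Crossovers in the v–ts interval produce the single-crossover classes + + ts and j v + (40 + 35 = 75) plus the double crossovers (8).
RF(v–ts) = (75 + 8) / 800 = 83/800 = 0.1037 → 10.4 centimorgans.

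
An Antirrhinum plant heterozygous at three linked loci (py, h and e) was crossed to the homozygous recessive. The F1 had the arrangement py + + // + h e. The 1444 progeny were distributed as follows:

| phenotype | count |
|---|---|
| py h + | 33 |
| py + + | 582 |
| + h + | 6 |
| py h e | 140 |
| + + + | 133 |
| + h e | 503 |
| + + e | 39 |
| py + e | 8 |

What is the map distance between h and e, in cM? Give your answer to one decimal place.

The two rarest classes, py + e and + h +, are the double crossovers. Comparing them with the parentals, only the e allele has switched, so e is the middle locus and the order is h – e – py.
Crossovers in the h–e interval produce the single-crossover classes py h + and + + e (33 + 39 = 72) plus the double crossovers (14).
RF(h–e) = (72 + 14) / 1444 = 86/1444 = 0.0596 → 6.0 cM.

6.0 cM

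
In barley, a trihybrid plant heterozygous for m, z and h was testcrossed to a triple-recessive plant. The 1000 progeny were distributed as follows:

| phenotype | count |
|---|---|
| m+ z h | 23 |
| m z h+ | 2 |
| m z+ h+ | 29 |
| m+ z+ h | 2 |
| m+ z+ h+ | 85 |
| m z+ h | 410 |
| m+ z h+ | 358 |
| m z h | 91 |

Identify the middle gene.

The two most frequent reciprocal classes, m+ z h+ and m z+ h, are the parental types, so the F1 was m+ z h+ / m z+ h.
The two rarest classes, m z h+ and m+ z+ h, are the double crossovers. Comparing them with the parentals, only the m allele has switched, so m is the middle locus and the order is z – m – h.

m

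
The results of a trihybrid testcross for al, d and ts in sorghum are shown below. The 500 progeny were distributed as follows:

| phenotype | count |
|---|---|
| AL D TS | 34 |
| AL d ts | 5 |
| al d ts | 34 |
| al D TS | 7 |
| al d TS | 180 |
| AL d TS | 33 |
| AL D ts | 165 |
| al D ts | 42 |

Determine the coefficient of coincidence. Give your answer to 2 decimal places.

0.86

The two most frequent reciprocal classes, AL D ts and al d TS, are the parental types, so the F1 was AL D ts / al d TS.
The two rarest classes, AL d ts and al D TS, are the double crossovers. Comparing them with the parentals, only the d allele has switched, so d is the middle locus and the order is ts – d – al.
ts–d: (68 + 12)/500 = 0.1600; d–al: (75 + 12)/500 = 0.1740.
Expected DCO frequency = 0.1600 × 0.1740 ≈ 0.02784; observed = 12/500 ≈ 0.02400.
Coefficient of coincidence = 0.02400/0.02784 ≈ 0.86.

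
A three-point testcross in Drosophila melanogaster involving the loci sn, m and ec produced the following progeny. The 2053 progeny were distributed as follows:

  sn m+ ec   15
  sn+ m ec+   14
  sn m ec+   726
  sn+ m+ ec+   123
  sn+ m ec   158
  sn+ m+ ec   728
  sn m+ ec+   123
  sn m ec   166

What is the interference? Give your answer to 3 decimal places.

The two most frequent reciprocal classes, sn m ec+ and sn+ m+ ec, are the parental types, so the F1 was sn m ec+ / sn+ m+ ec.
The two rarest classes, sn+ m ec+ and sn m+ ec, are the double crossovers. Comparing them with the parentals, only the sn allele has switched, so sn is the middle locus and the order is ec – sn – m.
ec–sn: (289 + 29)/2053 = 0.1549; sn–m: (281 + 29)/2053 = 0.1510.
Expected DCO frequency = 0.1549 × 0.1510 ≈ 0.02339; observed = 29/2053 ≈ 0.01413.
Coefficient of coincidence = 0.01413/0.02339 ≈ 0.604; interference = 1 − 0.604 = 0.396.

0.396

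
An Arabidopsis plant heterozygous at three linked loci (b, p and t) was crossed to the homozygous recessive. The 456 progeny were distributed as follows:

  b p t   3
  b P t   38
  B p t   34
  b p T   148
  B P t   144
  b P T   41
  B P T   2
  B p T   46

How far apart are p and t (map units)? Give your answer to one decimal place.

The two most frequent reciprocal classes, B P t and b p T, are the parental types, so the F1 was B P t / b p T.
The two rarest classes, B P T and b p t, are the double crossovers. Comparing them with the parentals, only the t allele has switched, so t is the middle locus and the order is p – t – b.
Crossovers in the p–t interval produce the single-crossover classes B p t and b P T (34 + 41 = 75) plus the double crossovers (5).
RF(p–t) = (75 + 5) / 456 = 80/456 = 0.1754 → 17.5 map units.

17.5 map units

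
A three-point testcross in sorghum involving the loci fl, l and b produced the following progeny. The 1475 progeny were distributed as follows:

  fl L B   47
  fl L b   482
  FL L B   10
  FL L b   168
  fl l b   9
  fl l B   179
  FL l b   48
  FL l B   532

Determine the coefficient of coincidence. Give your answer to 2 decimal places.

The two most frequent reciprocal classes, fl L b and FL l B, are the parental types, so the F1 was fl L b / FL l B.
The two rarest classes, fl l b and FL L B, are the double crossovers. Comparing them with the parentals, only the l allele has switched, so l is the middle locus and the order is fl – l – b.
fl–l: (347 + 19)/1475 = 0.2481; l–b: (95 + 19)/1475 = 0.0773.
Expected DCO frequency = 0.2481 × 0.0773 ≈ 0.01918; observed = 19/1475 ≈ 0.01288.
Coefficient of coincidence = 0.01288/0.01918 ≈ 0.67.

0.67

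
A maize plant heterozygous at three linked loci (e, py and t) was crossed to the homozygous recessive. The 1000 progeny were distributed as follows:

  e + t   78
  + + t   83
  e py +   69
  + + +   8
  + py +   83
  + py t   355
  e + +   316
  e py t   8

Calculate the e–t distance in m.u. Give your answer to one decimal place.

17.7 m.u.

The two most frequent reciprocal classes, + py t and e + +, are the parental types, so the F1 was + py t / e + +.
The two rarest classes, e py t and + + +, are the double crossovers. Comparing them with the parentals, only the e allele has switched, so e is the middle locus and the order is t – e – py.
Crossovers in the t–e interval produce the single-crossover classes + py + and e + t (83 + 78 = 161) plus the double crossovers (16).
RF(t–e) = (161 + 16) / 1000 = 177/1000 = 0.1770 → 17.7 m.u.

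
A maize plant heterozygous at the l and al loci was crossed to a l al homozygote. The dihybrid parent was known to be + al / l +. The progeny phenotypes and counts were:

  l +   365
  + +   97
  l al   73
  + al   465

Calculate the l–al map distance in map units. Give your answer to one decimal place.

The recombinant classes are + + and l al: 97 + 73 = 170.
Recombination frequency = 170/1000 = 0.1700 ≈ 17.0%, i.e. 17.0 map units.

17.0 map units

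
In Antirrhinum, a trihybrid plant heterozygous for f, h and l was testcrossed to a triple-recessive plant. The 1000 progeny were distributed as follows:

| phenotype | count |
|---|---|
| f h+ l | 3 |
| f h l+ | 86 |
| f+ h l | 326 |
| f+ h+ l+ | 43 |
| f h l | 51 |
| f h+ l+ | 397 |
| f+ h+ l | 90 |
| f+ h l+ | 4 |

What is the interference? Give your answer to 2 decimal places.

The two most frequent reciprocal classes, f+ h l and f h+ l+, are the parental types, so the F1 was f+ h l / f h+ l+.
The two rarest classes, f+ h l+ and f h+ l, are the double crossovers. Comparing them with the parentals, only the l allele has switched, so l is the middle locus and the order is h – l – f.
h–l: (176 + 7)/1000 = 0.1830; l–f: (94 + 7)/1000 = 0.1010.
Expected DCO frequency = 0.1830 × 0.1010 ≈ 0.01848; observed = 7/1000 ≈ 0.00700.
Coefficient of coincidence = 0.00700/0.01848 ≈ 0.38; interference = 1 − 0.38 = 0.62.

0.62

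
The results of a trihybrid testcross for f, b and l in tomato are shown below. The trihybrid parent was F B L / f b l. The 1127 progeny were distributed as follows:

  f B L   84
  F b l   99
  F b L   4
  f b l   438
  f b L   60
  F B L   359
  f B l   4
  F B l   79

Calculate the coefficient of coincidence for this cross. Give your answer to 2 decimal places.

0.32

The two rarest classes, F b L and f B l, are the double crossovers. Comparing them with the parentals, only the b allele has switched, so b is the middle locus and the order is l – b – f.
l–b: (139 + 8)/1127 = 0.1304; b–f: (183 + 8)/1127 = 0.1695.
Expected DCO frequency = 0.1304 × 0.1695 ≈ 0.02210; observed = 8/1127 ≈ 0.00710.
Coefficient of coincidence = 0.00710/0.02210 ≈ 0.32.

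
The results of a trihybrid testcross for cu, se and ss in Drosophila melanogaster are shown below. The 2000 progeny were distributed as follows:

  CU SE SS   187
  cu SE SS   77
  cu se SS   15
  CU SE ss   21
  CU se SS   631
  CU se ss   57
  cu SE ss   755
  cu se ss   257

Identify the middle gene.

The two most frequent reciprocal classes, CU se SS and cu SE ss, are the parental types, so the F1 was CU se SS / cu SE ss.
The two rarest classes, cu se SS and CU SE ss, are the double crossovers. Comparing them with the parentals, only the cu allele has switched, so cu is the middle locus and the order is se – cu – ss.

cu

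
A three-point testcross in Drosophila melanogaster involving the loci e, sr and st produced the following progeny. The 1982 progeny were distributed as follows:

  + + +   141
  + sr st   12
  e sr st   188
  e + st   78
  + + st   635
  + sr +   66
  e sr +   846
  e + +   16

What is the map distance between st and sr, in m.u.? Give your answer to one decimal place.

18.0 m.u.

The two most frequent reciprocal classes, e sr + and + + st, are the parental types, so the F1 was e sr + / + + st.
The two rarest classes, e + + and + sr st, are the double crossovers. Comparing them with the parentals, only the sr allele has switched, so sr is the middle locus and the order is st – sr – e.
Crossovers in the st–sr interval produce the single-crossover classes e sr st and + + + (188 + 141 = 329) plus the double crossovers (28).
RF(st–sr) = (329 + 28) / 1982 = 357/1982 = 0.1801 → 18.0 m.u.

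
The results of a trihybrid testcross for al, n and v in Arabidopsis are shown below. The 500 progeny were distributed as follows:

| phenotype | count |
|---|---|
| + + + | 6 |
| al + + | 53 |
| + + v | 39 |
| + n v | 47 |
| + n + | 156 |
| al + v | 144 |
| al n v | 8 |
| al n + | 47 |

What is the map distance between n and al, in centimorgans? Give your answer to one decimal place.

The two most frequent reciprocal classes, al + v and + n +, are the parental types, so the F1 was al + v / + n +.
The two rarest classes, al n v and + + +, are the double crossovers. Comparing them with the parentals, only the n allele has switched, so n is the middle locus and the order is al – n – v.
Crossovers in the al–n interval produce the single-crossover classes + + v and al n + (39 + 47 = 86) plus the double crossovers (14).
RF(al–n) = (86 + 14) / 500 = 100/500 = 0.2000 → 20.0 centimorgans.

20.0 centimorgans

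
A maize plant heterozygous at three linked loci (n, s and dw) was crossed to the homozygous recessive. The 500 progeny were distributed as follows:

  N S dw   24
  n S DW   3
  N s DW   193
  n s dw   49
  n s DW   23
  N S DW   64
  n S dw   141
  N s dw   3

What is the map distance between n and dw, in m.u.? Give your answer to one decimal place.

The two most frequent reciprocal classes, n S dw and N s DW, are the parental types, so the F1 was n S dw / N s DW.
The two rarest classes, n S DW and N s dw, are the double crossovers. Comparing them with the parentals, only the dw allele has switched, so dw is the middle locus and the order is n – dw – s.
Crossovers in the n–dw interval produce the single-crossover classes N S dw and n s DW (24 + 23 = 47) plus the double crossovers (6).
RF(n–dw) = (47 + 6) / 500 = 53/500 = 0.1060 → 10.6 m.u.

10.6 m.u.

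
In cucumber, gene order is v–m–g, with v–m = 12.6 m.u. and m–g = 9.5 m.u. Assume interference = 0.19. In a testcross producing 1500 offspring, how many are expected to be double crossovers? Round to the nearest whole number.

Map distances give recombination frequencies of 0.126 and 0.095 for the two intervals.
With interference 0.19 (so coincidence = 0.81), expected double-crossover frequency = 0.126 × 0.095 × 0.81 = 0.00970.
Expected number = 0.00970 × 1500 = 14.54 ≈ 15.

15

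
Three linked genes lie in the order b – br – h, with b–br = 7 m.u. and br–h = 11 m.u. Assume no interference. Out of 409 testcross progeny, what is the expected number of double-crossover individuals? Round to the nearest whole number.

3

Map distances give recombination frequencies of 0.070 and 0.110 for the two intervals.
With no interference, expected double-crossover frequency = 0.070 × 0.110 = 0.00770.
Expected number = 0.00770 × 409 = 3.15 ≈ 3.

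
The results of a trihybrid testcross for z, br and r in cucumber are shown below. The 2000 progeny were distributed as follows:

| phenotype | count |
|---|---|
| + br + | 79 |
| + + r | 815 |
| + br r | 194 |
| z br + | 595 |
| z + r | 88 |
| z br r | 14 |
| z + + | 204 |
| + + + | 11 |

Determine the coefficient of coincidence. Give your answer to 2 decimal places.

The two most frequent reciprocal classes, z br + and + + r, are the parental types, so the F1 was z br + / + + r.
The two rarest classes, z br r and + + +, are the double crossovers. Comparing them with the parentals, only the r allele has switched, so r is the middle locus and the order is z – r – br.
z–r: (167 + 25)/2000 = 0.0960; r–br: (398 + 25)/2000 = 0.2115.
Expected DCO frequency = 0.0960 × 0.2115 ≈ 0.02030; observed = 25/2000 ≈ 0.01250.
Coefficient of coincidence = 0.01250/0.02030 ≈ 0.62.

0.62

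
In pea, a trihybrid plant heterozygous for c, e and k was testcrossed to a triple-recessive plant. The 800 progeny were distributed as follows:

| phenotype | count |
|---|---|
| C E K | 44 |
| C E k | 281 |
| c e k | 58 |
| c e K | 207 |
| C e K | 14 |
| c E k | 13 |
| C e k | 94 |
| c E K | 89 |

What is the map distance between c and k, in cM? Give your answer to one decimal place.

16.1 cM

The two most frequent reciprocal classes, c e K and C E k, are the parental types, so the F1 was c e K / C E k.
The two rarest classes, C e K and c E k, are the double crossovers. Comparing them with the parentals, only the c allele has switched, so c is the middle locus and the order is k – c – e.
Crossovers in the k–c interval produce the single-crossover classes c e k and C E K (58 + 44 = 102) plus the double crossovers (27).
RF(k–c) = (102 + 27) / 800 = 129/800 = 0.1613 → 16.1 cM.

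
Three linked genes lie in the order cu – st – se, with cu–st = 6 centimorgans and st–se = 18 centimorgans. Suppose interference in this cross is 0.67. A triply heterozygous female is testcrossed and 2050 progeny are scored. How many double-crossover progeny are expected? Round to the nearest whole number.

7

Map distances give recombination frequencies of 0.060 and 0.180 for the two intervals.
With interference 0.67 (so coincidence = 0.33), expected double-crossover frequency = 0.060 × 0.180 × 0.33 = 0.00356.
Expected number = 0.00356 × 2050 = 7.31 ≈ 7.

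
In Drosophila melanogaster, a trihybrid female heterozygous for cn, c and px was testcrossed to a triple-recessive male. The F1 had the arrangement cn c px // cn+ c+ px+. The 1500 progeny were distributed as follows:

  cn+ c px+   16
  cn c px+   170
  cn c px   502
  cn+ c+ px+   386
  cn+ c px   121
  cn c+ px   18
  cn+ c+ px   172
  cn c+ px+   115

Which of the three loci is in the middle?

c

The two rarest classes, cn c+ px and cn+ c px+, are the double crossovers. Comparing them with the parentals, only the c allele has switched, so c is the middle locus and the order is cn – c – px.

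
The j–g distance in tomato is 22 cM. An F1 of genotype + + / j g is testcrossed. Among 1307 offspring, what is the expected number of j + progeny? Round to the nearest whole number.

144

A map distance of 22 cM corresponds to a recombination frequency of 0.220.
The F1 is + + / j g, so j + is a recombinant gamete class with expected frequency r/2 = 0.220/2 = 0.1100.
Expected number = 0.1100 × 1307 = 143.77 ≈ 144.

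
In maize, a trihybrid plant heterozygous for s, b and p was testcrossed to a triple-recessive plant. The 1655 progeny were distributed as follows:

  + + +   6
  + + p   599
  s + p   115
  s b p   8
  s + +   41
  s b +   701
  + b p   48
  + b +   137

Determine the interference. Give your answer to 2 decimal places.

0.15

The two most frequent reciprocal classes, s b + and + + p, are the parental types, so the F1 was s b + / + + p.
The two rarest classes, s b p and + + +, are the double crossovers. Comparing them with the parentals, only the p allele has switched, so p is the middle locus and the order is s – p – b.
s–p: (252 + 14)/1655 = 0.1607; p–b: (89 + 14)/1655 = 0.0622.
Expected DCO frequency = 0.1607 × 0.0622 ≈ 0.01000; observed = 14/1655 ≈ 0.00846.
Coefficient of coincidence = 0.00846/0.01000 ≈ 0.85; interference = 1 − 0.85 = 0.15.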